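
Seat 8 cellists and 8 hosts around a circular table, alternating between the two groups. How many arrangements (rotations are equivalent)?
Fix one of the cellists: (8-1)! ways for the remaining cellists, × 8! ways for the hosts = 5040 × 40320 = 203212800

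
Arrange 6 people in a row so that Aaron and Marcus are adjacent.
Treat as block: (6-1)! × 2! = 120 × 2 = 240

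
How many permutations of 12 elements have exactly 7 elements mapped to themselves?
Choose the 7 fixed points C(12,7) = 792, derange the rest: !5 = Σ_{j=0}^{5} (-1)^j·5!/j! = 120 - 120 + 60 - 20 + 5 - 1 = 44. Product = 792 × 44 = 34848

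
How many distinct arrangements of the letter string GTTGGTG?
7! / (3! × 4!) = 35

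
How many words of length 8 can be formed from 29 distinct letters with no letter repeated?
P(29,8) = 29!/(29-8)! = 173059286400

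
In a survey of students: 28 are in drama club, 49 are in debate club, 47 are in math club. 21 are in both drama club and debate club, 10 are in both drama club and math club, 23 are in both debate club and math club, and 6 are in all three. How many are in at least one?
|A∪B∪C| = 28+49+47-21-10-23+6 = 76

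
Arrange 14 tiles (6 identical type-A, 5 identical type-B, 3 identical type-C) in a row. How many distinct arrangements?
14! / (6! × 5! × 3!) = 168168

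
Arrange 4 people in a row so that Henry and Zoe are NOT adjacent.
Total - adjacent = 4! - (4-1)!×2 = 24 - 12 = 12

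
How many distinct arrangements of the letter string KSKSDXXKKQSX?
12! / (3! × 3! × 1! × 4! × 1!) = 554400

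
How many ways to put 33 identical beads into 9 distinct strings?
C(33+9-1, 9-1) = C(41, 8) = 95548245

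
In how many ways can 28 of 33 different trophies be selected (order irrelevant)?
C(33,28) = 33!/(28!×5!) = 237336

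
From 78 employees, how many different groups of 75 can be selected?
C(78,75) = 78!/(75!×3!) = 76076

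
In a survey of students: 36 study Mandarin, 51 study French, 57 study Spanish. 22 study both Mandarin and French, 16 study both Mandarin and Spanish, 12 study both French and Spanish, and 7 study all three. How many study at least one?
|A∪B∪C| = 36+51+57-22-16-12+7 = 101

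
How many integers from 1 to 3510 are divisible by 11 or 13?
⌊3510/11⌋ + ⌊3510/13⌋ - ⌊3510/143⌋ = 319 + 270 - 24 = 565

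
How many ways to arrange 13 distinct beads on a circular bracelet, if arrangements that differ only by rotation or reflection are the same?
(13-1)!/2 = 479001600/2 = 239500800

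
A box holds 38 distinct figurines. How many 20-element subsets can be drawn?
C(38,20) = 38!/(20!×18!) = 33578000610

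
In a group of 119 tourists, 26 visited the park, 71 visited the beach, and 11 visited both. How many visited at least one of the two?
|A∪B| = |A| + |B| - |A∩B| = 26 + 71 - 11 = 86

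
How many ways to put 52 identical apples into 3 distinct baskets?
C(52+3-1, 3-1) = C(54, 2) = 1431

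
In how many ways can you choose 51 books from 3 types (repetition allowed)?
C(51+3-1, 3-1) = C(53, 2) = 1378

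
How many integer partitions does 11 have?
Pentagonal recurrence p(n) = p(n-1) + p(n-2) - p(n-5) - p(n-7) + p(n-12) + p(n-15) - ... gives p(0..10) = 1, 1, 2, 3, 5, 7, 11, 15, 22, 30, 42. p(11) = p(10) + p(9) - p(6) - p(4) = 42 + 30 - 11 - 5 = 56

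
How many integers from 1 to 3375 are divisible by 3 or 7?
⌊3375/3⌋ + ⌊3375/7⌋ - ⌊3375/21⌋ = 1125 + 482 - 160 = 1447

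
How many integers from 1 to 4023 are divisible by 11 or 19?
⌊4023/11⌋ + ⌊4023/19⌋ - ⌊4023/209⌋ = 365 + 211 - 19 = 557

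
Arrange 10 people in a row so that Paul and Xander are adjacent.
Treat as block: (10-1)! × 2! = 362880 × 2 = 725760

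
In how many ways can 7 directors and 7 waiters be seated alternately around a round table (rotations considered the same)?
Fix one of the directors: (7-1)! ways for the remaining directors, × 7! ways for the waiters = 720 × 5040 = 3628800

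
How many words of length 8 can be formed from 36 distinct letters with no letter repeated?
P(36,8) = 36!/(36-8)! = 1220096908800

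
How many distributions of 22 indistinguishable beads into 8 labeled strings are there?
C(22+8-1, 8-1) = C(29, 7) = 1560780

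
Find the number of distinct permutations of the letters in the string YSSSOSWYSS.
10! / (6! × 1! × 2! × 1!) = 2520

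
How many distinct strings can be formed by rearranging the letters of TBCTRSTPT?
9! / (4! × 1! × 1! × 1! × 1! × 1!) = 15120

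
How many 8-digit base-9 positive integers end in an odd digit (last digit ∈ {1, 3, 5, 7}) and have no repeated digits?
Last∈{1,3,5,7}. Last=0: 0. Last nonzero: 4×7×P(7,6) = 141120. Total = 141120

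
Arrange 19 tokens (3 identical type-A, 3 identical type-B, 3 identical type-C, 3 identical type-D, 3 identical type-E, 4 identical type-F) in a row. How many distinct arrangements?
19! / (3! × 3! × 3! × 3! × 3! × 4!) = 651819168000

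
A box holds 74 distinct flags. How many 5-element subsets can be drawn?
C(74,5) = 74!/(5!×69!) = 16108764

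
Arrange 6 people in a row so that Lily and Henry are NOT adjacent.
Total - adjacent = 6! - (6-1)!×2 = 720 - 240 = 480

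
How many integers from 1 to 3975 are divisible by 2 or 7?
⌊3975/2⌋ + ⌊3975/7⌋ - ⌊3975/14⌋ = 1987 + 567 - 283 = 2271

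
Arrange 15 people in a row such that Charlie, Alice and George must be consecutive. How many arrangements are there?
Treat the 3 as one block: (15-3+1)! × 3! = 6227020800 × 6 = 37362124800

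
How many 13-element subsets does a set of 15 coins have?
C(15,13) = 15!/(13!×2!) = 105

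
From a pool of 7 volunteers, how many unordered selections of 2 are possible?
C(7,2) = 7!/(2!×5!) = 21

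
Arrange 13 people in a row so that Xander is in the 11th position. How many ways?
Fix one position: (13-1)! = 479001600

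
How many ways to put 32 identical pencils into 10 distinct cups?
C(32+10-1, 10-1) = C(41, 9) = 350343565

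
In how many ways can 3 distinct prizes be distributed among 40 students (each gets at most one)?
P(40,3) = 40!/(40-3)! = 59280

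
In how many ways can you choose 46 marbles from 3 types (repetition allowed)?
C(46+3-1, 3-1) = C(48, 2) = 1128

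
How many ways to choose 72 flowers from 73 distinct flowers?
C(73,72) = 73!/(72!×1!) = 73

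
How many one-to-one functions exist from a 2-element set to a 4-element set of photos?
P(4,2) = 4!/(4-2)! = 12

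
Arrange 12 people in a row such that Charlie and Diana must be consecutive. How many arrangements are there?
Treat the 2 as one block: (12-2+1)! × 2! = 39916800 × 2 = 79833600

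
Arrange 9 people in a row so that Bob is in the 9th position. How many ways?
Fix one position: (9-1)! = 40320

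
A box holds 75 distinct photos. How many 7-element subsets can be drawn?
C(75,7) = 75!/(7!×68!) = 1984829850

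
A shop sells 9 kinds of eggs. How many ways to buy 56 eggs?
C(56+9-1, 9-1) = C(64, 8) = 4426165368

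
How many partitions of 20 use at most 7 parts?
By conjugation, equals partitions of 20 into parts ≤ 7. Let r_j(i) = number of partitions of i into parts ≤ j, for i = 0..20. r_1(i) = 1 for all i; r_j(i) = r_{j-1}(i) + r_j(i-j). Rows j = 2..7: ≤2: 1 1 2 2 3 3 4 4 5 5 6 6 7 7 8 8 9 9 10 10 11; ≤3: 1 1 2 3 4 5 7 8 10 12 14 16 19 21 24 27 30 33 37 40 44; ≤4: 1 1 2 3 5 6 9 11 15 18 23 27 34 39 47 54 64 72 84 94 108; ≤5: 1 1 2 3 5 7 10 13 18 23 30 37 47 57 70 84 101 119 141 164 192; ≤6: 1 1 2 3 5 7 11 14 20 26 35 44 58 71 90 110 136 163 199 235 282; ≤7: 1 1 2 3 5 7 11 15 21 28 38 49 65 82 105 131 164 201 248 300 364. r_7(20) = 364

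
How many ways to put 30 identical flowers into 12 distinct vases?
C(30+12-1, 12-1) = C(41, 11) = 3159461968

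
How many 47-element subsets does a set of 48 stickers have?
C(48,47) = 48!/(47!×1!) = 48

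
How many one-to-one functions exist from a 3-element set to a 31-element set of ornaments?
P(31,3) = 31!/(31-3)! = 26970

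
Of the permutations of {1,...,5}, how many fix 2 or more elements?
Exactly j fixed points: C(5,j)·!(5-j); sum over j ≥ 2 (derangement numbers via !m = (m-1)·(!(m-1) + !(m-2)): !0..!3 = 1, 0, 1, 2). Σ_{j=2}^{5} C(5,j)·!(5-j) = C(5,2)·!3 + C(5,3)·!2 + C(5,4)·!1 + C(5,5)·!0 = 10·2 + 10·1 + 5·0 + 1·1 = 31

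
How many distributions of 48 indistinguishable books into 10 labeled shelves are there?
C(48+10-1, 10-1) = C(57, 9) = 8996462475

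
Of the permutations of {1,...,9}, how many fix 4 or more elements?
Exactly j fixed points: C(9,j)·!(9-j); sum over j ≥ 4 (derangement numbers via !m = (m-1)·(!(m-1) + !(m-2)): !0..!5 = 1, 0, 1, 2, 9, 44). Σ_{j=4}^{9} C(9,j)·!(9-j) = C(9,4)·!5 + C(9,5)·!4 + C(9,6)·!3 + C(9,7)·!2 + C(9,8)·!1 + C(9,9)·!0 = 126·44 + 126·9 + 84·2 + 36·1 + 9·0 + 1·1 = 6883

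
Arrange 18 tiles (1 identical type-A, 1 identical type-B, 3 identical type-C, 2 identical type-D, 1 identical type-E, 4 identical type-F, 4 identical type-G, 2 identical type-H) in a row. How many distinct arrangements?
18! / (1! × 1! × 3! × 2! × 1! × 4! × 4! × 2!) = 463134672000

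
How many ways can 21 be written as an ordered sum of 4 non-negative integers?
C(21+4-1, 4-1) = C(24, 3) = 2024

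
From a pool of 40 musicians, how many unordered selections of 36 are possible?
C(40,36) = 40!/(36!×4!) = 91390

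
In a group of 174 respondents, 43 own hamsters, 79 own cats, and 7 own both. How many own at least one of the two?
|A∪B| = |A| + |B| - |A∩B| = 43 + 79 - 7 = 115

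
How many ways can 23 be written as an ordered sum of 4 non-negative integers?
C(23+4-1, 4-1) = C(26, 3) = 2600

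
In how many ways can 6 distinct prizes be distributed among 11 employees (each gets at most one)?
P(11,6) = 11!/(11-6)! = 332640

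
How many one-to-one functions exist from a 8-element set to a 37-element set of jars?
P(37,8) = 37!/(37-8)! = 1556675366400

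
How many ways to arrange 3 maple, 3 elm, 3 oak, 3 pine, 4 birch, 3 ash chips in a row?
19! / (3! × 3! × 3! × 3! × 4! × 3!) = 651819168000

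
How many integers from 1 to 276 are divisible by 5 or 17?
⌊276/5⌋ + ⌊276/17⌋ - ⌊276/85⌋ = 55 + 16 - 3 = 68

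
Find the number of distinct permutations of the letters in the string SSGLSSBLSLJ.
11! / (1! × 1! × 1! × 3! × 5!) = 55440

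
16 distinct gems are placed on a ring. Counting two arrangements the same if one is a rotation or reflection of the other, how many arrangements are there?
(16-1)!/2 = 1307674368000/2 = 653837184000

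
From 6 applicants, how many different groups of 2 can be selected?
C(6,2) = 6!/(2!×4!) = 15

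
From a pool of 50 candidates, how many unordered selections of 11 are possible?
C(50,11) = 50!/(11!×39!) = 37353738800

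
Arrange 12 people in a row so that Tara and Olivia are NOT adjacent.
Total - adjacent = 12! - (12-1)!×2 = 479001600 - 79833600 = 399168000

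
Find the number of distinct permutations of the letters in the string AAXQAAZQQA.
10! / (3! × 5! × 1! × 1!) = 5040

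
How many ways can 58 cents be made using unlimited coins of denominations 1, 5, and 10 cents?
Coefficient of x^58 in 1/(1-x^1) · 1/(1-x^5) · 1/(1-x^10). Case on j = number of 10-cent coins (j = 0..5); remainder r = 58 - 10j is made from {1,5} in ⌊r/5⌋+1 ways. r = 58, 48, 38, 28, 18, 8 → 12 + 10 + 8 + 6 + 4 + 2 = 42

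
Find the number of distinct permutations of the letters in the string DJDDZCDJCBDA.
12! / (1! × 1! × 2! × 1! × 2! × 5!) = 997920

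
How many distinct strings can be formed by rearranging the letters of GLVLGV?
6! / (2! × 2! × 2!) = 90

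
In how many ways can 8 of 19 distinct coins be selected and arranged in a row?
P(19,8) = 19!/(19-8)! = 3047466240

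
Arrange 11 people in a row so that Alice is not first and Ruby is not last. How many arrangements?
By inclusion-exclusion: 11! - 2×(11-1)! + (11-2)! = 39916800 - 7257600 + 362880 = 33022080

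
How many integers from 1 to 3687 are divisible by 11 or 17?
⌊3687/11⌋ + ⌊3687/17⌋ - ⌊3687/187⌋ = 335 + 216 - 19 = 532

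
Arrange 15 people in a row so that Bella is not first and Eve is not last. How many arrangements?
By inclusion-exclusion: 15! - 2×(15-1)! + (15-2)! = 1307674368000 - 174356582400 + 6227020800 = 1139544806400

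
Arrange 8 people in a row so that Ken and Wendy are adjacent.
Treat as block: (8-1)! × 2! = 5040 × 2 = 10080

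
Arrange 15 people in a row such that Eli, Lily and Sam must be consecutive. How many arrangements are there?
Treat the 3 as one block: (15-3+1)! × 3! = 6227020800 × 6 = 37362124800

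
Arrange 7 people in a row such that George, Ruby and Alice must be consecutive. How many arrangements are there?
Treat the 3 as one block: (7-3+1)! × 3! = 120 × 6 = 720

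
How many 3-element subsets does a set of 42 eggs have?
C(42,3) = 42!/(3!×39!) = 11480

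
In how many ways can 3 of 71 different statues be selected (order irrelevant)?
C(71,3) = 71!/(3!×68!) = 57155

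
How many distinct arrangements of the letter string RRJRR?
5! / (4! × 1!) = 5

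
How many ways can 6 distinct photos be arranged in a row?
6! = 720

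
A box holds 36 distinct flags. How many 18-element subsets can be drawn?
C(36,18) = 36!/(18!×18!) = 9075135300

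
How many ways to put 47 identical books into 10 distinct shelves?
C(47+10-1, 10-1) = C(56, 9) = 7575968400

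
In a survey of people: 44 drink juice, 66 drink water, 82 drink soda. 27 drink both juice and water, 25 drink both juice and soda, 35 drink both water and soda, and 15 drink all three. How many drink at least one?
|A∪B∪C| = 44+66+82-27-25-35+15 = 120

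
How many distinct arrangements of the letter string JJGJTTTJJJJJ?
12! / (1! × 3! × 8!) = 1980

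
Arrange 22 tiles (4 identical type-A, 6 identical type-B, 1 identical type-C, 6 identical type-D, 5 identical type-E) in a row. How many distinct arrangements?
22! / (4! × 6! × 1! × 6! × 5!) = 752851139040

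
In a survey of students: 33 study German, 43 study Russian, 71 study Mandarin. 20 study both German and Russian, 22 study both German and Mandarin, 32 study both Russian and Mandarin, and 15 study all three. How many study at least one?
|A∪B∪C| = 33+43+71-20-22-32+15 = 88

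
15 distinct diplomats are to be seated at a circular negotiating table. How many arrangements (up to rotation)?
Circular: fix one position, arrange the rest. (15-1)! = 87178291200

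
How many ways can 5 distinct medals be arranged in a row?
5! = 120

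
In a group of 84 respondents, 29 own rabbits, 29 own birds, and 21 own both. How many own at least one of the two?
|A∪B| = |A| + |B| - |A∩B| = 29 + 29 - 21 = 37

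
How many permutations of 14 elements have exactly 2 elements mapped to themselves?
Choose the 2 fixed points C(14,2) = 91, derange the rest: !12 = Σ_{j=0}^{12} (-1)^j·12!/j! = 479001600 - 479001600 + 239500800 - 79833600 + 19958400 - 3991680 + 665280 - 95040 + 11880 - 1320 + 132 - 12 + 1 = 176214841. Product = 91 × 176214841 = 16035550531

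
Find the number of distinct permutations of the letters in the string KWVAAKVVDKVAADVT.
16! / (3! × 1! × 5! × 1! × 2! × 4!) = 605404800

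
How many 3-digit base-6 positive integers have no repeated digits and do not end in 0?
Last digit: 5 nonzero choices. First digit: 4 (nonzero, ≠last). Middle 1: P(4,1) = 4. Total = 80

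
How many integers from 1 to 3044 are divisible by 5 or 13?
⌊3044/5⌋ + ⌊3044/13⌋ - ⌊3044/65⌋ = 608 + 234 - 46 = 796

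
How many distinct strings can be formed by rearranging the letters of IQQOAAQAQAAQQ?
13! / (1! × 1! × 5! × 6!) = 72072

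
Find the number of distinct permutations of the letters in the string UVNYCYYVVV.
10! / (1! × 3! × 1! × 4! × 1!) = 25200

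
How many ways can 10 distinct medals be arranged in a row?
10! = 3628800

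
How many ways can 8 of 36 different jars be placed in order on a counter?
P(36,8) = 36!/(36-8)! = 1220096908800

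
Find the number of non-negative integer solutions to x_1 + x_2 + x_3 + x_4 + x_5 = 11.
C(11+5-1, 5-1) = C(15, 4) = 1365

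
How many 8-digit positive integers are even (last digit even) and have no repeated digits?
Last∈{0,2,4,6,8}. Last=0: 181440. Last nonzero: 4×8×P(8,6) = 645120. Total = 826560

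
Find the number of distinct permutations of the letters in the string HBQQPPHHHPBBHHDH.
16! / (3! × 1! × 7! × 2! × 3!) = 57657600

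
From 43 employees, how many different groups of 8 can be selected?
C(43,8) = 43!/(8!×35!) = 145008513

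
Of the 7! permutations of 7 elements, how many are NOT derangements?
Complement of the derangements. !7 = Σ_{j=0}^{7} (-1)^j·7!/j! = 5040 - 5040 + 2520 - 840 + 210 - 42 + 7 - 1 = 1854. 7! - !7 = 5040 - 1854 = 3186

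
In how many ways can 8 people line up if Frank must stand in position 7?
Fix one position: (8-1)! = 5040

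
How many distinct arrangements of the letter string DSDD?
4! / (1! × 3!) = 4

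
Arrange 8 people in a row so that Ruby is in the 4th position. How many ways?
Fix one position: (8-1)! = 5040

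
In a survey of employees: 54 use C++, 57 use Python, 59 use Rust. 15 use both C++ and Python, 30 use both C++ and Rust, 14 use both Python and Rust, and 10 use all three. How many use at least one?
|A∪B∪C| = 54+57+59-15-30-14+10 = 121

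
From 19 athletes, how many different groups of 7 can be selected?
C(19,7) = 19!/(7!×12!) = 50388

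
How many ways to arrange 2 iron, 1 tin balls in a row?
3! / (2! × 1!) = 3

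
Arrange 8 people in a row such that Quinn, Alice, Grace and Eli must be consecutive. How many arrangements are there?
Treat the 4 as one block: (8-4+1)! × 4! = 120 × 24 = 2880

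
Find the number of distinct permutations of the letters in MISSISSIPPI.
11! / (1! × 4! × 4! × 2!) = 34650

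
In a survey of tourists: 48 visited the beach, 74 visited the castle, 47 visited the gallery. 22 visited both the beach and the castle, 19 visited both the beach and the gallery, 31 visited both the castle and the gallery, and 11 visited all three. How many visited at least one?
|A∪B∪C| = 48+74+47-22-19-31+11 = 108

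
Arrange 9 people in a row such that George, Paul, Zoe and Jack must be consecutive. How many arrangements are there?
Treat the 4 as one block: (9-4+1)! × 4! = 720 × 24 = 17280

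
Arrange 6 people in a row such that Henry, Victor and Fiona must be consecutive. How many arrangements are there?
Treat the 3 as one block: (6-3+1)! × 3! = 24 × 6 = 144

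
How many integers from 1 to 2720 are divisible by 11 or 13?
⌊2720/11⌋ + ⌊2720/13⌋ - ⌊2720/143⌋ = 247 + 209 - 19 = 437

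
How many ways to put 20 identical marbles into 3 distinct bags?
C(20+3-1, 3-1) = C(22, 2) = 231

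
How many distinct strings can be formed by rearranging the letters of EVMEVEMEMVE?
11! / (3! × 3! × 5!) = 9240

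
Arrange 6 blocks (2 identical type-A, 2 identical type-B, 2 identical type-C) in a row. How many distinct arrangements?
6! / (2! × 2! × 2!) = 90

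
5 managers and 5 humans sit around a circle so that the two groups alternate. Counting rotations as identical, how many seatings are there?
Fix one of the managers: (5-1)! ways for the remaining managers, × 5! ways for the humans = 24 × 120 = 2880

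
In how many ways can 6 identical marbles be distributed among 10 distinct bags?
C(6+10-1, 10-1) = C(15, 9) = 5005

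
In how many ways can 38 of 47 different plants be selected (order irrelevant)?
C(47,38) = 47!/(38!×9!) = 1362649145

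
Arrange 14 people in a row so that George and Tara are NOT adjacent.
Total - adjacent = 14! - (14-1)!×2 = 87178291200 - 12454041600 = 74724249600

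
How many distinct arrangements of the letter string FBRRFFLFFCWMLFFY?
16! / (1! × 1! × 1! × 1! × 1! × 7! × 2! × 2!) = 1037836800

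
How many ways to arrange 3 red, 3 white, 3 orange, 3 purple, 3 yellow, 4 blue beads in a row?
19! / (3! × 3! × 3! × 3! × 3! × 4!) = 651819168000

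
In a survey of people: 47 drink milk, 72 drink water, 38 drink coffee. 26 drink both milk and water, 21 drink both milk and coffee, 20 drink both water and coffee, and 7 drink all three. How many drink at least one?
|A∪B∪C| = 47+72+38-26-21-20+7 = 97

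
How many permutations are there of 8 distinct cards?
8! = 40320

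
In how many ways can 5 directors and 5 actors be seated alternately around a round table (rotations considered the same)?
Fix one of the directors: (5-1)! ways for the remaining directors, × 5! ways for the actors = 24 × 120 = 2880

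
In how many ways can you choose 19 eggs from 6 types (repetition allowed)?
C(19+6-1, 6-1) = C(24, 5) = 42504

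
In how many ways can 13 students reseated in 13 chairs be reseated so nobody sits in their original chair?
!13 = Σ_{j=0}^{13} (-1)^j·13!/j! = 6227020800 - 6227020800 + 3113510400 - 1037836800 + 259459200 - 51891840 + 8648640 - 1235520 + 154440 - 17160 + 1716 - 156 + 13 - 1 = 2290792932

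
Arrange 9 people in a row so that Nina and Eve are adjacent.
Treat as block: (9-1)! × 2! = 40320 × 2 = 80640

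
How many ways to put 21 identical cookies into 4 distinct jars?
C(21+4-1, 4-1) = C(24, 3) = 2024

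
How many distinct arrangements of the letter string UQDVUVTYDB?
10! / (1! × 1! × 2! × 2! × 1! × 1! × 2!) = 453600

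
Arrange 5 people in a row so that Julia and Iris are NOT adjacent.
Total - adjacent = 5! - (5-1)!×2 = 120 - 48 = 72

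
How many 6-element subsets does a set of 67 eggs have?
C(67,6) = 67!/(6!×61!) = 99795696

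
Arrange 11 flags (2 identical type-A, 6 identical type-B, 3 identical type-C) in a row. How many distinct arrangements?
11! / (2! × 6! × 3!) = 4620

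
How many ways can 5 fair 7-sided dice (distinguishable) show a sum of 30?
Coefficient of x^30 in (x + x² + ... + x^7)^5. By inclusion-exclusion on dice exceeding 7: Σ_j (-1)^j C(5,j)·C(30-1-7j, 4) = C(5,0)·C(29,4) - C(5,1)·C(22,4) + C(5,2)·C(15,4) - C(5,3)·C(8,4) = 1·23751 - 5·7315 + 10·1365 - 10·70 = 126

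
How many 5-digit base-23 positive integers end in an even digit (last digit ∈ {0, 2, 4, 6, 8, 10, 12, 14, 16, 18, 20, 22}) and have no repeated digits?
Last∈{0,2,4,6,8,10,12,14,16,18,20,22}. Last=0: 175560. Last nonzero: 11×21×P(21,3) = 1843380. Total = 2018940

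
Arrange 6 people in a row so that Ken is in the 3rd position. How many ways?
Fix one position: (6-1)! = 120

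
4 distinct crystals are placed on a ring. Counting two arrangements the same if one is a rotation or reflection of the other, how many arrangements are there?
(4-1)!/2 = 6/2 = 3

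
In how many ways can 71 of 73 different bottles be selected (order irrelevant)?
C(73,71) = 73!/(71!×2!) = 2628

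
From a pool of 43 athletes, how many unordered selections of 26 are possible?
C(43,26) = 43!/(26!×17!) = 421171648758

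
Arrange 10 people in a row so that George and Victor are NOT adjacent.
Total - adjacent = 10! - (10-1)!×2 = 3628800 - 725760 = 2903040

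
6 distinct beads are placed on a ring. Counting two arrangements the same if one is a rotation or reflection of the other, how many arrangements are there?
(6-1)!/2 = 120/2 = 60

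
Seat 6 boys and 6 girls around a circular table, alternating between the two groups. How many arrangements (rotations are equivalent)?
Fix one of the boys: (6-1)! ways for the remaining boys, × 6! ways for the girls = 120 × 720 = 86400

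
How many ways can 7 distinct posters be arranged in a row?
7! = 5040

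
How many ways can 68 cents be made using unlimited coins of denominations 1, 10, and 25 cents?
Coefficient of x^68 in 1/(1-x^1) · 1/(1-x^10) · 1/(1-x^25). Case on j = number of 25-cent coins (j = 0..2); remainder r = 68 - 25j is made from {1,10} in ⌊r/10⌋+1 ways. r = 68, 43, 18 → 7 + 5 + 2 = 14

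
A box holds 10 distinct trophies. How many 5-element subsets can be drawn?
C(10,5) = 10!/(5!×5!) = 252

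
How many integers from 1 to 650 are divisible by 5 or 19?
⌊650/5⌋ + ⌊650/19⌋ - ⌊650/95⌋ = 130 + 34 - 6 = 158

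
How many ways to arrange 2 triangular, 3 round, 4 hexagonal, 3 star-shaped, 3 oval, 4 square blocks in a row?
19! / (2! × 3! × 4! × 3! × 3! × 4!) = 488864376000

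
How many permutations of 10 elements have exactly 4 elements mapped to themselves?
Choose the 4 fixed points C(10,4) = 210, derange the rest: !6 = Σ_{j=0}^{6} (-1)^j·6!/j! = 720 - 720 + 360 - 120 + 30 - 6 + 1 = 265. Product = 210 × 265 = 55650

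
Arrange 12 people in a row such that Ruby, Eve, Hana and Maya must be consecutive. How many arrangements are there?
Treat the 4 as one block: (12-4+1)! × 4! = 362880 × 24 = 8709120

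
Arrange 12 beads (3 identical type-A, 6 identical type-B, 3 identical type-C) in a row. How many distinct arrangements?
12! / (3! × 6! × 3!) = 18480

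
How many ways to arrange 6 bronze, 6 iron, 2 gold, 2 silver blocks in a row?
16! / (6! × 6! × 2! × 2!) = 10090080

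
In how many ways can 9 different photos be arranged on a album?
9! = 362880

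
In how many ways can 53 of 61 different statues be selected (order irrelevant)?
C(61,53) = 61!/(53!×8!) = 2944827765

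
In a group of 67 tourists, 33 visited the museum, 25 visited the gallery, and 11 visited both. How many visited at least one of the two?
|A∪B| = |A| + |B| - |A∩B| = 33 + 25 - 11 = 47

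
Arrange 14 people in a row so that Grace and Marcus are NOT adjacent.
Total - adjacent = 14! - (14-1)!×2 = 87178291200 - 12454041600 = 74724249600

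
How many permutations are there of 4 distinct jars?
4! = 24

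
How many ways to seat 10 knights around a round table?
Circular: fix one position, arrange the rest. (10-1)! = 362880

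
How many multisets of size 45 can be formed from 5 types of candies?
C(45+5-1, 5-1) = C(49, 4) = 211876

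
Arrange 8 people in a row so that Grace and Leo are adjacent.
Treat as block: (8-1)! × 2! = 5040 × 2 = 10080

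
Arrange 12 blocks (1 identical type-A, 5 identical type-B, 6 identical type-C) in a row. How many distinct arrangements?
12! / (1! × 5! × 6!) = 5544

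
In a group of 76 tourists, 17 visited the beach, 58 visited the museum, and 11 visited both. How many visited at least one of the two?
|A∪B| = |A| + |B| - |A∩B| = 17 + 58 - 11 = 64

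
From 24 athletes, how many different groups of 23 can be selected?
C(24,23) = 24!/(23!×1!) = 24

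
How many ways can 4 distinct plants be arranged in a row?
4! = 24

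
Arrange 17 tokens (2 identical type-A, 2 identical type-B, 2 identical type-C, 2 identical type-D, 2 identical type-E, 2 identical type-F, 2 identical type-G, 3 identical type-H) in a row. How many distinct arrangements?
17! / (2! × 2! × 2! × 2! × 2! × 2! × 2! × 3!) = 463134672000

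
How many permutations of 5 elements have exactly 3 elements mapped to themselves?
Choose the 3 fixed points C(5,3) = 10, derange the rest: !2 = Σ_{j=0}^{2} (-1)^j·2!/j! = 2 - 2 + 1 = 1. Product = 10 × 1 = 10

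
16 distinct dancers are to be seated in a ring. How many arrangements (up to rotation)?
Circular: fix one position, arrange the rest. (16-1)! = 1307674368000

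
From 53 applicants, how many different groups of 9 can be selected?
C(53,9) = 53!/(9!×44!) = 4431613550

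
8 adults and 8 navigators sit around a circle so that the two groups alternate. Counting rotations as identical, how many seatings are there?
Fix one of the adults: (8-1)! ways for the remaining adults, × 8! ways for the navigators = 5040 × 40320 = 203212800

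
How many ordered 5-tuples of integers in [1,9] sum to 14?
Coefficient of x^14 in (x + x² + ... + x^9)^5. By inclusion-exclusion on dice exceeding 9: Σ_j (-1)^j C(5,j)·C(14-1-9j, 4) = C(5,0)·C(13,4) - C(5,1)·C(4,4) = 1·715 - 5·1 = 710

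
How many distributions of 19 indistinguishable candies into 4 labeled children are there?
C(19+4-1, 4-1) = C(22, 3) = 1540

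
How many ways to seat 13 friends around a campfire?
Circular: fix one position, arrange the rest. (13-1)! = 479001600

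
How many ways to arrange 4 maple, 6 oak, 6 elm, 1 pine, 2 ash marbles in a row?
19! / (4! × 6! × 6! × 1! × 2!) = 4888643760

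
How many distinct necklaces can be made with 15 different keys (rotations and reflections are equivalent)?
(15-1)!/2 = 87178291200/2 = 43589145600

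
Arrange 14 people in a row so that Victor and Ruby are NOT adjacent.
Total - adjacent = 14! - (14-1)!×2 = 87178291200 - 12454041600 = 74724249600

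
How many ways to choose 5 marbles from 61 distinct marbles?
C(61,5) = 61!/(5!×56!) = 5949147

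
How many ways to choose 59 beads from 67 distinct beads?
C(67,59) = 67!/(59!×8!) = 6522361560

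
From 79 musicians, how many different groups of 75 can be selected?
C(79,75) = 79!/(75!×4!) = 1502501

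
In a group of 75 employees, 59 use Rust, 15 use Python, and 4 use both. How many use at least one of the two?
|A∪B| = |A| + |B| - |A∩B| = 59 + 15 - 4 = 70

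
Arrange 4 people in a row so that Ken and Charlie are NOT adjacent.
Total - adjacent = 4! - (4-1)!×2 = 24 - 12 = 12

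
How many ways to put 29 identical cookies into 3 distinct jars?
C(29+3-1, 3-1) = C(31, 2) = 465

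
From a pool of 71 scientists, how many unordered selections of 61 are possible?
C(71,61) = 71!/(61!×10!) = 461738052776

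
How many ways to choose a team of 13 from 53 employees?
C(53,13) = 53!/(13!×40!) = 841392966470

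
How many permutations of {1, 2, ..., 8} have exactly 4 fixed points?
Choose the 4 fixed points C(8,4) = 70, derange the rest: !4 = Σ_{j=0}^{4} (-1)^j·4!/j! = 24 - 24 + 12 - 4 + 1 = 9. Product = 70 × 9 = 630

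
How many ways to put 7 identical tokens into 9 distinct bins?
C(7+9-1, 9-1) = C(15, 8) = 6435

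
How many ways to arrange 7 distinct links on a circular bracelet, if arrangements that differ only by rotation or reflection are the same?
(7-1)!/2 = 720/2 = 360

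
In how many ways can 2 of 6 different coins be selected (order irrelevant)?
C(6,2) = 6!/(2!×4!) = 15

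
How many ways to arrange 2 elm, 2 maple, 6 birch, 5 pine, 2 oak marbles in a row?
17! / (2! × 2! × 6! × 5! × 2!) = 514594080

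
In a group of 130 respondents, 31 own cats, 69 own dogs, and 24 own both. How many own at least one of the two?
|A∪B| = |A| + |B| - |A∩B| = 31 + 69 - 24 = 76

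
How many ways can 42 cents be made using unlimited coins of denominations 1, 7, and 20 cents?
Coefficient of x^42 in 1/(1-x^1) · 1/(1-x^7) · 1/(1-x^20). Case on j = number of 20-cent coins (j = 0..2); remainder r = 42 - 20j is made from {1,7} in ⌊r/7⌋+1 ways. r = 42, 22, 2 → 7 + 4 + 1 = 12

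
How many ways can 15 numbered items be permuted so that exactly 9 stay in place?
Choose the 9 fixed points C(15,9) = 5005, derange the rest: !6 = Σ_{j=0}^{6} (-1)^j·6!/j! = 720 - 720 + 360 - 120 + 30 - 6 + 1 = 265. Product = 5005 × 265 = 1326325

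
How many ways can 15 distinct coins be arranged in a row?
15! = 1307674368000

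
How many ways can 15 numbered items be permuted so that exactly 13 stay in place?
Choose the 13 fixed points C(15,13) = 105, derange the rest: !2 = Σ_{j=0}^{2} (-1)^j·2!/j! = 2 - 2 + 1 = 1. Product = 105 × 1 = 105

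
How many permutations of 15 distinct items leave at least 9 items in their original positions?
Exactly j fixed points: C(15,j)·!(15-j); sum over j ≥ 9 (derangement numbers via !m = (m-1)·(!(m-1) + !(m-2)): !0..!6 = 1, 0, 1, 2, 9, 44, 265). Σ_{j=9}^{15} C(15,j)·!(15-j) = C(15,9)·!6 + C(15,10)·!5 + C(15,11)·!4 + C(15,12)·!3 + C(15,13)·!2 + C(15,14)·!1 + C(15,15)·!0 = 5005·265 + 3003·44 + 1365·9 + 455·2 + 105·1 + 15·0 + 1·1 = 1471758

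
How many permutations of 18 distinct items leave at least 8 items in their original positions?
Exactly j fixed points: C(18,j)·!(18-j); sum over j ≥ 8 (derangement numbers via !m = (m-1)·(!(m-1) + !(m-2)): !0..!10 = 1, 0, 1, 2, 9, 44, 265, 1854, 14833, 133496, 1334961). Σ_{j=8}^{18} C(18,j)·!(18-j) = C(18,8)·!10 + C(18,9)·!9 + C(18,10)·!8 + C(18,11)·!7 + C(18,12)·!6 + C(18,13)·!5 + C(18,14)·!4 + C(18,15)·!3 + C(18,16)·!2 + C(18,17)·!1 + C(18,18)·!0 = 43758·1334961 + 48620·133496 + 43758·14833 + 31824·1854 + 18564·265 + 8568·44 + 3060·9 + 816·2 + 153·1 + 18·0 + 1·1 = 65619188846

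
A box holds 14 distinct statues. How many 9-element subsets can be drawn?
C(14,9) = 14!/(9!×5!) = 2002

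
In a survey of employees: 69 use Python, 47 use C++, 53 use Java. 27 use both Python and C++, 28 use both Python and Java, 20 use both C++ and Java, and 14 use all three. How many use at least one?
|A∪B∪C| = 69+47+53-27-28-20+14 = 108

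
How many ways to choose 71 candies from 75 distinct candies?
C(75,71) = 75!/(71!×4!) = 1215450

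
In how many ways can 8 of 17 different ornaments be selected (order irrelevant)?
C(17,8) = 17!/(8!×9!) = 24310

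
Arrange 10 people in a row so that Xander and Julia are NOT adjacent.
Total - adjacent = 10! - (10-1)!×2 = 3628800 - 725760 = 2903040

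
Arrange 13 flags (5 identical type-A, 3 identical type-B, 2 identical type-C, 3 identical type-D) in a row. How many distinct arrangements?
13! / (5! × 3! × 2! × 3!) = 720720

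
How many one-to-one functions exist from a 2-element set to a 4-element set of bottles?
P(4,2) = 4!/(4-2)! = 12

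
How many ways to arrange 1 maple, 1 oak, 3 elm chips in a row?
5! / (1! × 1! × 3!) = 20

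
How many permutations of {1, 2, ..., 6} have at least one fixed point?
Complement of the derangements. !6 = Σ_{j=0}^{6} (-1)^j·6!/j! = 720 - 720 + 360 - 120 + 30 - 6 + 1 = 265. 6! - !6 = 720 - 265 = 455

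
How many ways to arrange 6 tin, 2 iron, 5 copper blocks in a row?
13! / (6! × 2! × 5!) = 36036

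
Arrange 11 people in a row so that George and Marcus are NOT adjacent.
Total - adjacent = 11! - (11-1)!×2 = 39916800 - 7257600 = 32659200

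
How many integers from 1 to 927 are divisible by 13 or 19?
⌊927/13⌋ + ⌊927/19⌋ - ⌊927/247⌋ = 71 + 48 - 3 = 116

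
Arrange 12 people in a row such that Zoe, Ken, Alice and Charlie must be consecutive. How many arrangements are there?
Treat the 4 as one block: (12-4+1)! × 4! = 362880 × 24 = 8709120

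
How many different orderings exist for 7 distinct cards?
7! = 5040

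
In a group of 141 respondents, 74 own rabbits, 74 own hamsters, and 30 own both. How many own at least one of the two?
|A∪B| = |A| + |B| - |A∩B| = 74 + 74 - 30 = 118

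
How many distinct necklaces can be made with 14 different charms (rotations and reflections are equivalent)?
(14-1)!/2 = 6227020800/2 = 3113510400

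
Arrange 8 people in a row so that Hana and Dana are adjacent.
Treat as block: (8-1)! × 2! = 5040 × 2 = 10080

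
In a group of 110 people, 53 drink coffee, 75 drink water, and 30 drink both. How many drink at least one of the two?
|A∪B| = |A| + |B| - |A∩B| = 53 + 75 - 30 = 98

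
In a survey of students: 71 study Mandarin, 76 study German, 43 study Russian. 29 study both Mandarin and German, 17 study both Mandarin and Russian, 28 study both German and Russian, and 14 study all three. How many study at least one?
|A∪B∪C| = 71+76+43-29-17-28+14 = 130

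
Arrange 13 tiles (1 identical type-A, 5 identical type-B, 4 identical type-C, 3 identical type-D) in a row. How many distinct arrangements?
13! / (1! × 5! × 4! × 3!) = 360360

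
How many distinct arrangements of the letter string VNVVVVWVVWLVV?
13! / (9! × 2! × 1! × 1!) = 8580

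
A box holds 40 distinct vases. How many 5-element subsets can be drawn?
C(40,5) = 40!/(5!×35!) = 658008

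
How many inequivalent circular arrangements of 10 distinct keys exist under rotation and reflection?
(10-1)!/2 = 362880/2 = 181440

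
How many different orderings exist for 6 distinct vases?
6! = 720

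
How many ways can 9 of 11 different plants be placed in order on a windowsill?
P(11,9) = 11!/(11-9)! = 19958400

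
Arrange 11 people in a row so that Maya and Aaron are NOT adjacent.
Total - adjacent = 11! - (11-1)!×2 = 39916800 - 7257600 = 32659200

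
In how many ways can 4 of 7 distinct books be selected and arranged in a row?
P(7,4) = 7!/(7-4)! = 840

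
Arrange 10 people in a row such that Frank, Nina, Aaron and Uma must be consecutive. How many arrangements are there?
Treat the 4 as one block: (10-4+1)! × 4! = 5040 × 24 = 120960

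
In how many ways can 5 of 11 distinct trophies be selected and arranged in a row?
P(11,5) = 11!/(11-5)! = 55440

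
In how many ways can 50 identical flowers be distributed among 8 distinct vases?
C(50+8-1, 8-1) = C(57, 7) = 264385836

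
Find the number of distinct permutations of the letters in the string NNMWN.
5! / (1! × 1! × 3!) = 20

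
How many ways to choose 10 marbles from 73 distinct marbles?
C(73,10) = 73!/(10!×63!) = 621324937376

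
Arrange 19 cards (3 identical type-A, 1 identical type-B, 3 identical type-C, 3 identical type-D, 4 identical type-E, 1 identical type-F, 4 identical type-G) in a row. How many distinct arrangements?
19! / (3! × 1! × 3! × 3! × 4! × 1! × 4!) = 977728752000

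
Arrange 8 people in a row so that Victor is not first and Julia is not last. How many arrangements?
By inclusion-exclusion: 8! - 2×(8-1)! + (8-2)! = 40320 - 10080 + 720 = 30960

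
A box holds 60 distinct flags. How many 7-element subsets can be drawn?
C(60,7) = 60!/(7!×53!) = 386206920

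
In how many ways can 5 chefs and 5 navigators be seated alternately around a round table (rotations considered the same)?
Fix one of the chefs: (5-1)! ways for the remaining chefs, × 5! ways for the navigators = 24 × 120 = 2880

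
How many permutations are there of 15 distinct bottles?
15! = 1307674368000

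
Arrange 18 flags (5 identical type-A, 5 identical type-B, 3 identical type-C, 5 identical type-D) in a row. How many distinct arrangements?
18! / (5! × 5! × 3! × 5!) = 617512896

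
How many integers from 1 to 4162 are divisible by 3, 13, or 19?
⌊4162/3⌋+⌊4162/13⌋+⌊4162/19⌋ - ⌊4162/39⌋-⌊4162/57⌋-⌊4162/247⌋ + ⌊4162/741⌋ = 1387+320+219 - 106-73-16 + 5 = 1736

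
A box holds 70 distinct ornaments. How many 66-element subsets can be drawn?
C(70,66) = 70!/(66!×4!) = 916895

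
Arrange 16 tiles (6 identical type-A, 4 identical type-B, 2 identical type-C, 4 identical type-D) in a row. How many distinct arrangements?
16! / (6! × 4! × 2! × 4!) = 25225200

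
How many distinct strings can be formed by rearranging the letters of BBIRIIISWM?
10! / (4! × 1! × 1! × 1! × 2! × 1!) = 75600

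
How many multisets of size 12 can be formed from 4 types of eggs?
C(12+4-1, 4-1) = C(15, 3) = 455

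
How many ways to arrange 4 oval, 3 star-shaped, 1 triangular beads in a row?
8! / (4! × 3! × 1!) = 280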